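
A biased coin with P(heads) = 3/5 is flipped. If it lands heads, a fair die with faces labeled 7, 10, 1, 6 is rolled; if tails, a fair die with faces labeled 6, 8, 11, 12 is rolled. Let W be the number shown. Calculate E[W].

E[W | heads] = (7+10+1+6)/4 = 6.
E[W | tails] = (6+8+11+12)/4 = 37/4.
E[W] = (3/5)·(6) + (2/5)·(37/4) = 73/10.

73/10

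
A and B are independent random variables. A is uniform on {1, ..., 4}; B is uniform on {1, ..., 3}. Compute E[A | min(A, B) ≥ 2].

P(min(A, B) ≥ 2) = 1/2.
Summing A·P(x,y) over outcomes with min(A, B) ≥ 2 gives 3/2.
E[A | min(A, B) ≥ 2] = (3/2) / (1/2) = 3.

3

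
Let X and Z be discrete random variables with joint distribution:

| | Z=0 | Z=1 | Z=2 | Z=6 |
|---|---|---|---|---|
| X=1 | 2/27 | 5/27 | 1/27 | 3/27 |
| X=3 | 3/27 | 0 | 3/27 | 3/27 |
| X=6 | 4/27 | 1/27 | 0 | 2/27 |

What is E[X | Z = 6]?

3

P(Z = 6) = 8/27.
Summing X·P(X=x,Z=y) over the conditioning event gives 8/9.
E[X | Z = 6] = (8/9) / (8/27) = 3.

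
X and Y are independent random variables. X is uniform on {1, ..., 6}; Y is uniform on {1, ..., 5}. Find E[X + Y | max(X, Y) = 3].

Outcomes with max(X, Y) = 3: (1,3), (2,3), (3,1), (3,2), (3,3), each with probability 1/30.
E[X + Y | max(X, Y) = 3] = (4 + 5 + 4 + 5 + 6) / 5 = 24/5.

24/5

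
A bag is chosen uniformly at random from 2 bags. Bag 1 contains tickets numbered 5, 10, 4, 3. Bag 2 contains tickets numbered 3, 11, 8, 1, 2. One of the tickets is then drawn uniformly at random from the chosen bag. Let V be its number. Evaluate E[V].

E[V | bag 1] = (5+10+4+3)/4 = 11/2.
E[V | bag 2] = (3+11+8+1+2)/5 = 5.
By the law of total expectation,
E[V] = (1/2)·(11/2) + (1/2)·(5) = 21/4.

21/4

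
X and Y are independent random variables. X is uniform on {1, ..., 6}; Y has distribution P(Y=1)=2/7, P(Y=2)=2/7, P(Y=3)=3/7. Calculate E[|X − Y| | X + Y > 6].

P(X + Y > 6) = 5/14.
Summing |X−Y|·P(x,y) over outcomes with X + Y > 6 gives 1.
E[|X − Y| | X + Y > 6] = (1) / (5/14) = 14/5.

14/5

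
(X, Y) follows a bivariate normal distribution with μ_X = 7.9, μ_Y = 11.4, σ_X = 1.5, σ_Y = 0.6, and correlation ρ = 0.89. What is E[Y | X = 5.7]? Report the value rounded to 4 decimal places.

10.6168

The regression of Y on X has slope ρ·σ_Y/σ_X and passes through (μ_X, μ_Y).
E[Y | X=5.7] = 11.4 + (0.89)·(0.6/1.5)·(5.7 − (7.9)) = 11.4 + (0.356)·(-2.2) = 10.6168.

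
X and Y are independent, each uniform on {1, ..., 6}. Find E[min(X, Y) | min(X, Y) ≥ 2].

16/5

P(min(X, Y) ≥ 2) = 25/36.
Summing min(X,Y)·P(x,y) over outcomes with min(X, Y) ≥ 2 gives 20/9.
E[min(X, Y) | min(X, Y) ≥ 2] = (20/9) / (25/36) = 16/5.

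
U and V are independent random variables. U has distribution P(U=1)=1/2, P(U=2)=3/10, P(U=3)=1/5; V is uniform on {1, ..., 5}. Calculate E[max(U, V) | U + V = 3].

2

P(U + V = 3) = 4/25.
Summing max(U,V)·P(x,y) over outcomes with U + V = 3 gives 8/25.
E[max(U, V) | U + V = 3] = (8/25) / (4/25) = 2.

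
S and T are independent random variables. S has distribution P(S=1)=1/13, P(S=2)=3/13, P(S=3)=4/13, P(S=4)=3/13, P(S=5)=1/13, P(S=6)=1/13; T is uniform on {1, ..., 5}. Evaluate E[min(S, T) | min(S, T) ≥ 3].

31/9

P(min(S, T) ≥ 3) = 27/65.
Summing min(S,T)·P(x,y) over outcomes with min(S, T) ≥ 3 gives 93/65.
E[min(S, T) | min(S, T) ≥ 3] = (93/65) / (27/65) = 31/9.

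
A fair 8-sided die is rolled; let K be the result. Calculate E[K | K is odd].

4

Given K is odd, K is equally likely to be any of {1, 3, 5, 7}.
E[K | K is odd] = (1 + 3 + 5 + 7) / 4 = 4.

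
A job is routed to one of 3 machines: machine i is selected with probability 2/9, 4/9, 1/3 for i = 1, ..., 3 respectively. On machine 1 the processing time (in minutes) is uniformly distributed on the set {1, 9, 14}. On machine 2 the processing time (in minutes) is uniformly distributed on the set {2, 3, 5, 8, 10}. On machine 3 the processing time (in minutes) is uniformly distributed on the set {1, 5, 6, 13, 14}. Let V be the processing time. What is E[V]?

103/15

E[V | machine 1] = (1+9+14)/3 = 8.
E[V | machine 2] = (2+3+5+8+10)/5 = 28/5.
E[V | machine 3] = (1+5+6+13+14)/5 = 39/5.
By the law of total expectation,
E[V] = (2/9)·(8) + (4/9)·(28/5) + (1/3)·(39/5) = 103/15.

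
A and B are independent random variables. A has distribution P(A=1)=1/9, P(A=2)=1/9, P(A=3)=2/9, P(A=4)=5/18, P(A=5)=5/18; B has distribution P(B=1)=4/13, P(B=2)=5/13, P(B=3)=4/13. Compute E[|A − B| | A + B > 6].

27/13

P(A + B > 6) = 5/18.
Summing |A−B|·P(x,y) over outcomes with A + B > 6 gives 15/26.
E[|A − B| | A + B > 6] = (15/26) / (5/18) = 27/13.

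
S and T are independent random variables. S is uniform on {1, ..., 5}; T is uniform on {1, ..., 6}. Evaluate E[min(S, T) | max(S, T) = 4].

P(max(S, T) = 4) = 7/30.
Summing min(S,T)·P(x,y) over outcomes with max(S, T) = 4 gives 8/15.
E[min(S, T) | max(S, T) = 4] = (8/15) / (7/30) = 16/7.

16/7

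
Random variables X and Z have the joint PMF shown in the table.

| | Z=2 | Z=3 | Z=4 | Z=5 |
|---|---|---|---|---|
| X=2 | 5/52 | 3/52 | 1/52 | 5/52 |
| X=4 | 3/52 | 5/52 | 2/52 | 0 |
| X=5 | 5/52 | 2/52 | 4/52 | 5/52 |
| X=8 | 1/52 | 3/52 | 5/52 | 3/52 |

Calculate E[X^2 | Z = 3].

334/13

P(Z = 3) = 1/4.
Σ X^2·P over the event = 4·(3/52) + 16·(5/52) + 25·(2/52) + 64·(3/52) = 167/26.
E[X^2 | Z = 3] = (167/26) / (1/4) = 334/13.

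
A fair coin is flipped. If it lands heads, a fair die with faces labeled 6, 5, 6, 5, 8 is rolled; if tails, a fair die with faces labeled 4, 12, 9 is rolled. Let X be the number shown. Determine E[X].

43/6

E[X | heads] = (6+5+6+5+8)/5 = 6.
E[X | tails] = (4+12+9)/3 = 25/3.
By the law of total expectation,
E[X] = (1/2)·(6) + (1/2)·(25/3) = 43/6.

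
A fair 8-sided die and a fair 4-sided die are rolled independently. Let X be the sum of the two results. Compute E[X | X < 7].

32/7

P(X < 7) = 7/16.
Σ over the event: 2·1/32 + 3·1/16 + 4·3/32 + 5·1/8 + 6·1/8 = 2.
E[X | X < 7] = (2) / (7/16) = 32/7.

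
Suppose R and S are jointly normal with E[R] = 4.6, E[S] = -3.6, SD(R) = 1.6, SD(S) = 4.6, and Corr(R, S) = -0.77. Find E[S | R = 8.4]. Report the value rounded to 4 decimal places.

-12.0123

The regression of S on R has slope ρ·σ_S/σ_R and passes through (μ_R, μ_S).
E[S | R=8.4] = -3.6 + (-0.77)·(4.6/1.6)·(8.4 − (4.6)) = -3.6 + (-2.21375)·(3.8) = -12.0123.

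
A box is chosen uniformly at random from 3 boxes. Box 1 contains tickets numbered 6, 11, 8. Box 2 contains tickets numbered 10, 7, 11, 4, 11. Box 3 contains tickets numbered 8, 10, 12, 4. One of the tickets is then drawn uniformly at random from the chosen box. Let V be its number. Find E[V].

763/90

E[V | box 1] = (6+11+8)/3 = 25/3.
E[V | box 2] = (10+7+11+4+11)/5 = 43/5.
E[V | box 3] = (8+10+12+4)/4 = 17/2.
E[V] = (1/3)·(25/3) + (1/3)·(43/5) + (1/3)·(17/2) = 763/90.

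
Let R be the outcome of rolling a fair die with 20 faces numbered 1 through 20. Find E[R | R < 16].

8

P(R < 16) = 3/4.
E[R | R < 16] = (6) / (3/4) = 8.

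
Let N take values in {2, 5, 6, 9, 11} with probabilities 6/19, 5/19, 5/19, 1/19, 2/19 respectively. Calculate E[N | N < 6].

P(N < 6) = 11/19.
Σ over the event: 2·6/19 + 5·5/19 = 37/19.
E[N | N < 6] = (37/19) / (11/19) = 37/11.

37/11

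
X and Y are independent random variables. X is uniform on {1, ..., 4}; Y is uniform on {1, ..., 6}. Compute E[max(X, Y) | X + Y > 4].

9/2

P(X + Y > 4) = 3/4.
Summing max(X,Y)·P(x,y) over outcomes with X + Y > 4 gives 27/8.
E[max(X, Y) | X + Y > 4] = (27/8) / (3/4) = 9/2.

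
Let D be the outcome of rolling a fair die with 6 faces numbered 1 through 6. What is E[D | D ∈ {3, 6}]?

9/2

P(D ∈ {3, 6}) = 1/3.
Σ over the event: 3·1/6 + 6·1/6 = 3/2.
E[D | D ∈ {3, 6}] = (3/2) / (1/3) = 9/2.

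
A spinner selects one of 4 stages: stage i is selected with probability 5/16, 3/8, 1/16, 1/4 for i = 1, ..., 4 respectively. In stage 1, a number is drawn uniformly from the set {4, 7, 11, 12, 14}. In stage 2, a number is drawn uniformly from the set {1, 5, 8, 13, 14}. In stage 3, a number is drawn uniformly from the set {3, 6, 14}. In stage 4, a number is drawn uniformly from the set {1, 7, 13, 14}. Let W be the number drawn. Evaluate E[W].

E[W | stage 1] = (4+7+11+12+14)/5 = 48/5.
E[W | stage 2] = (1+5+8+13+14)/5 = 41/5.
E[W | stage 3] = (3+6+14)/3 = 23/3.
E[W | stage 4] = (1+7+13+14)/4 = 35/4.
By the law of total expectation,
E[W] = (5/16)·(48/5) + (3/8)·(41/5) + (1/16)·(23/3) + (1/4)·(35/4) = 1049/120.

1049/120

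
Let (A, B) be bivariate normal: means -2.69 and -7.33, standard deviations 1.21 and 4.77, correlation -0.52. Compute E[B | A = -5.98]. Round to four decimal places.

For a bivariate normal, E[B | A=x] = μ_B + ρ·(σ_B/σ_A)·(x − μ_A).
E[B | A=-5.98] = -7.33 + (-0.52)·(4.77/1.21)·(-5.98 − (-2.69)) = -7.33 + (-2.0499)·(-3.29) = -0.5858.

-0.5858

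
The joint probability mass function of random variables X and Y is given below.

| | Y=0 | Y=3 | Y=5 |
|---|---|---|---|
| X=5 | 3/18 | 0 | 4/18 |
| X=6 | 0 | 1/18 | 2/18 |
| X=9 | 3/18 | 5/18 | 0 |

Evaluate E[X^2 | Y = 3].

P(Y = 3) = 1/3.
Σ X^2·P over the event = 36·(1/18) + 81·(5/18) = 49/2.
E[X^2 | Y = 3] = (49/2) / (1/3) = 147/2.

147/2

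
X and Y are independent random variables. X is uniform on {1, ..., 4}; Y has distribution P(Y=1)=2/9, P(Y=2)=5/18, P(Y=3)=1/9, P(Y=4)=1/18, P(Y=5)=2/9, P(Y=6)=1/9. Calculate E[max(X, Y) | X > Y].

P(X > Y) = 1/3.
Summing max(X,Y)·P(x,y) over outcomes with X > Y gives 79/72.
E[max(X, Y) | X > Y] = (79/72) / (1/3) = 79/24.

79/24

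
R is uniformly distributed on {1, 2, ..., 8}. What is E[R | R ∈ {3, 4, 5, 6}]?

P(R ∈ {3, 4, 5, 6}) = 1/2.
Σ over the event: 3·1/8 + 4·1/8 + 5·1/8 + 6·1/8 = 9/4.
E[R | R ∈ {3, 4, 5, 6}] = (9/4) / (1/2) = 9/2.

9/2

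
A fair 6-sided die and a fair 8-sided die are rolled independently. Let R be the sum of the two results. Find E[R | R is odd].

P(R is odd) = 1/2.
Σ over the event: 3·1/24 + 5·1/12 + 7·1/8 + 9·1/8 + 11·1/12 + 13·1/24 = 4.
E[R | R is odd] = (4) / (1/2) = 8.

8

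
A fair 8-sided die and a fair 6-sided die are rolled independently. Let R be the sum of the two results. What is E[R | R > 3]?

P(R > 3) = 15/16.
E[R | R > 3] = (47/6) / (15/16) = 376/45.

376/45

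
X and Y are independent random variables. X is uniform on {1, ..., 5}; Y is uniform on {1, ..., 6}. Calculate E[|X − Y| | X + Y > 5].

41/20

P(X + Y > 5) = 2/3.
Summing |X−Y|·P(x,y) over outcomes with X + Y > 5 gives 41/30.
E[|X − Y| | X + Y > 5] = (41/30) / (2/3) = 41/20.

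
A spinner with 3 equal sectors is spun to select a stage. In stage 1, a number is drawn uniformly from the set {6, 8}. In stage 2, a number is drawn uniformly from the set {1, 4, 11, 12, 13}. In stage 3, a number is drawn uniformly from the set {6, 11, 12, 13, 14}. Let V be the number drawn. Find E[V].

44/5

E[V | stage 1] = (6+8)/2 = 7.
E[V | stage 2] = (1+4+11+12+13)/5 = 41/5.
E[V | stage 3] = (6+11+12+13+14)/5 = 56/5.
E[V] = (1/3)·(7) + (1/3)·(41/5) + (1/3)·(56/5) = 44/5.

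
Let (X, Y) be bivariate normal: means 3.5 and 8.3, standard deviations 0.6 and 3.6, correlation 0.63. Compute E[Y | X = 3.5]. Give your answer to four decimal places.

The regression of Y on X has slope ρ·σ_Y/σ_X and passes through (μ_X, μ_Y).
E[Y | X=3.5] = 8.3 + (0.63)·(3.6/0.6)·(3.5 − (3.5)) = 8.3 + (3.78)·(0) = 8.3000.

8.3000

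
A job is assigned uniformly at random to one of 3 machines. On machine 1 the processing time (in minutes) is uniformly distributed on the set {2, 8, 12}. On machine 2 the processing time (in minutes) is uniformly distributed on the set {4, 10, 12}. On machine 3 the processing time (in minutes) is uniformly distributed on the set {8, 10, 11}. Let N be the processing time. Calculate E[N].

E[N | machine 1] = (2+8+12)/3 = 22/3.
E[N | machine 2] = (4+10+12)/3 = 26/3.
E[N | machine 3] = (8+10+11)/3 = 29/3.
By the law of total expectation,
E[N] = (1/3)·(22/3) + (1/3)·(26/3) + (1/3)·(29/3) = 77/9.

77/9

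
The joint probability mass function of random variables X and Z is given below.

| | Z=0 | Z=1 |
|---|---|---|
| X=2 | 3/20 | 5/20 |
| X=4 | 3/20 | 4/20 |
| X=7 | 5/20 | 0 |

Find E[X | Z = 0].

P(Z = 0) = 11/20.
Σ X·P over the event = 2·(3/20) + 4·(3/20) + 7·(5/20) = 53/20.
E[X | Z = 0] = (53/20) / (11/20) = 53/11.

53/11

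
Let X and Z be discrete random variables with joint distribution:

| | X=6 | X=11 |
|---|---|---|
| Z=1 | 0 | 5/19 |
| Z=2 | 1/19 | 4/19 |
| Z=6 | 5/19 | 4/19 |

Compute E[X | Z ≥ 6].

P(Z ≥ 6) = 9/19.
Σ X·P over the event = 6·(5/19) + 11·(4/19) = 74/19.
E[X | Z ≥ 6] = (74/19) / (9/19) = 74/9.

74/9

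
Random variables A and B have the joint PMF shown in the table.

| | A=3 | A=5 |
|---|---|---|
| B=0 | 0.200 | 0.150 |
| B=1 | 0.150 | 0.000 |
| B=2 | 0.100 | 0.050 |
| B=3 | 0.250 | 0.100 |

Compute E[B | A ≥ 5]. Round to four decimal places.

P(A ≥ 5) = 0.300.
Σ B·P over the event = 0·(0.150) + 2·(0.050) + 3·(0.100) = 0.400.
E[B | A ≥ 5] = (0.400) / (0.300) = 1.3333.

1.3333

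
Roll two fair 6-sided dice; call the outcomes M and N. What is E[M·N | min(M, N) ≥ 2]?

P(min(M, N) ≥ 2) = 25/36.
Summing MN·P(x,y) over outcomes with min(M, N) ≥ 2 gives 100/9.
E[M·N | min(M, N) ≥ 2] = (100/9) / (25/36) = 16.

16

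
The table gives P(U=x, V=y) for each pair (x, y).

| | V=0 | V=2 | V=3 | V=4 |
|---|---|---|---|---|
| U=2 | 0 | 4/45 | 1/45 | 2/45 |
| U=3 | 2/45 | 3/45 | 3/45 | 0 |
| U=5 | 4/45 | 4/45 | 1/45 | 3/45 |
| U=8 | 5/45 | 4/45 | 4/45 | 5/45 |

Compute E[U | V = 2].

P(V = 2) = 1/3.
Σ U·P over the event = 2·(4/45) + 3·(3/45) + 5·(4/45) + 8·(4/45) = 23/15.
E[U | V = 2] = (23/15) / (1/3) = 23/5.

23/5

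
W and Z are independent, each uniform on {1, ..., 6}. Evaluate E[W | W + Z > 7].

14/3

P(W + Z > 7) = 5/12.
Summing W·P(x,y) over outcomes with W + Z > 7 gives 35/18.
E[W | W + Z > 7] = (35/18) / (5/12) = 14/3.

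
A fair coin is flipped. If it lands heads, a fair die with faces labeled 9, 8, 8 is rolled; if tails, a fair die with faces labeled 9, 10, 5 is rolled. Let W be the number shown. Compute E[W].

E[W | heads] = (9+8+8)/3 = 25/3.
E[W | tails] = (9+10+5)/3 = 8.
E[W] = (1/2)·(25/3) + (1/2)·(8) = 49/6.

49/6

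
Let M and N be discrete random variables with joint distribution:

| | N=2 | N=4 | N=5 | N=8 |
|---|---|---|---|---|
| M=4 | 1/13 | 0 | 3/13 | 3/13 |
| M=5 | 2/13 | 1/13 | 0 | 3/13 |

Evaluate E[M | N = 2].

P(N = 2) = 3/13.
Summing M·P(M=x,N=y) over the conditioning event gives 14/13.
E[M | N = 2] = (14/13) / (3/13) = 14/3.

14/3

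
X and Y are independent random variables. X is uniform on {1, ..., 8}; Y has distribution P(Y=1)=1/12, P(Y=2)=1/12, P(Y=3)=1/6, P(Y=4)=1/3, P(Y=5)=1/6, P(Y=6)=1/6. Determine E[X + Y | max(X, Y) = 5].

P(max(X, Y) = 5) = 3/16.
Summing (X+Y)·P(x,y) over outcomes with max(X, Y) = 5 gives 145/96.
E[X + Y | max(X, Y) = 5] = (145/96) / (3/16) = 145/18.

145/18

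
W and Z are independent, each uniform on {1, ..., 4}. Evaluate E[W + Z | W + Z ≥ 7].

22/3

Outcomes with W + Z ≥ 7: (3,4), (4,3), (4,4), each with probability 1/16.
E[W + Z | W + Z ≥ 7] = (7 + 7 + 8) / 3 = 22/3.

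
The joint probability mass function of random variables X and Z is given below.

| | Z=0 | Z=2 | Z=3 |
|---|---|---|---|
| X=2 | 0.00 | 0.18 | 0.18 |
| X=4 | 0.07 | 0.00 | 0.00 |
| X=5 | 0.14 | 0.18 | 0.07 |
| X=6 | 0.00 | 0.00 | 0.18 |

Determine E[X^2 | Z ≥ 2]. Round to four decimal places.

17.9367

P(Z ≥ 2) = 0.79.
Σ X^2·P over the event = 4·(0.18) + 4·(0.18) + 25·(0.18) + 25·(0.07) + 36·(0.18) = 14.17.
E[X^2 | Z ≥ 2] = (14.17) / (0.79) = 17.9367.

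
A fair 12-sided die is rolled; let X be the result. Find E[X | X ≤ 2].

3/2

Given X ≤ 2, X is equally likely to be any of {1, 2}.
E[X | X ≤ 2] = (1 + 2) / 2 = 3/2.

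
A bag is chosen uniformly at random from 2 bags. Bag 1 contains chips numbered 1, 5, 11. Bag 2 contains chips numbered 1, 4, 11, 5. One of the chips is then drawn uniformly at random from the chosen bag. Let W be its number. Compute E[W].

E[W | bag 1] = (1+5+11)/3 = 17/3.
E[W | bag 2] = (1+4+11+5)/4 = 21/4.
E[W] = (1/2)·(17/3) + (1/2)·(21/4) = 131/24.

131/24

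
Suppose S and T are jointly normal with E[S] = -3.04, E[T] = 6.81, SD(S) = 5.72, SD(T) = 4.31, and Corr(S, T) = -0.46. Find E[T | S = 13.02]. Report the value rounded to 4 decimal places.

1.2435

E[T | S=x] = μ_T + ρ(σ_T/σ_S)(x − μ_S) for jointly normal variables.
E[T | S=13.02] = 6.81 + (-0.46)·(4.31/5.72)·(13.02 − (-3.04)) = 6.81 + (-0.346608)·(16.06) = 1.2435.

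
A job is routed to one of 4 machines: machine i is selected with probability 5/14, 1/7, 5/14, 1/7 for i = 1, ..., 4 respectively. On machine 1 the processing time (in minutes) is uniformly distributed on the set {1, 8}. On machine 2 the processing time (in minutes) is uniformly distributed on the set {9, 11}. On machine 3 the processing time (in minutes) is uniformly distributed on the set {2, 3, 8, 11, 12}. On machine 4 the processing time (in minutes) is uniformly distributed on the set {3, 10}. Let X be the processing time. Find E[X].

183/28

E[X | machine 1] = (1+8)/2 = 9/2.
E[X | machine 2] = (9+11)/2 = 10.
E[X | machine 3] = (2+3+8+11+12)/5 = 36/5.
E[X | machine 4] = (3+10)/2 = 13/2.
By the law of total expectation,
E[X] = (5/14)·(9/2) + (1/7)·(10) + (5/14)·(36/5) + (1/7)·(13/2) = 183/28.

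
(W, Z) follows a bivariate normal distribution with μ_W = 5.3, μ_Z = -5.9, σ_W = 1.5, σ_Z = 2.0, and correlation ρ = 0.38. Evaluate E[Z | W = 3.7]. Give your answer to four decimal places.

-6.7107

For a bivariate normal, E[Z | W=x] = μ_Z + ρ·(σ_Z/σ_W)·(x − μ_W).
E[Z | W=3.7] = -5.9 + (0.38)·(2.0/1.5)·(3.7 − (5.3)) = -5.9 + (0.50667)·(-1.6) = -6.7107.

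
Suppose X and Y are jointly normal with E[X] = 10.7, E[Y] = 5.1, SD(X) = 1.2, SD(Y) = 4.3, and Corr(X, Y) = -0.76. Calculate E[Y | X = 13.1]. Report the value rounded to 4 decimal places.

For a bivariate normal, E[Y | X=x] = μ_Y + ρ·(σ_Y/σ_X)·(x − μ_X).
E[Y | X=13.1] = 5.1 + (-0.76)·(4.3/1.2)·(13.1 − (10.7)) = 5.1 + (-2.72333)·(2.4) = -1.4360.

-1.4360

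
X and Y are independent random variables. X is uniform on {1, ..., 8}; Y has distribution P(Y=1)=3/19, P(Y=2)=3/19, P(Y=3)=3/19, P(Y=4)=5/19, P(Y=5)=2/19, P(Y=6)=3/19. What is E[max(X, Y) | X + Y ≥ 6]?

117/20

P(X + Y ≥ 6) = 15/19.
Summing max(X,Y)·P(x,y) over outcomes with X + Y ≥ 6 gives 351/76.
E[max(X, Y) | X + Y ≥ 6] = (351/76) / (15/19) = 117/20.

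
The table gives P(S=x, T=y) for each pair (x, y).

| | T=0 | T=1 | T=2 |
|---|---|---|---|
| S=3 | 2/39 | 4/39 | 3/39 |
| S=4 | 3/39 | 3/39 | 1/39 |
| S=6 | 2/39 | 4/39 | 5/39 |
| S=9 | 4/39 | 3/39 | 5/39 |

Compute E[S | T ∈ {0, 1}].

P(T ∈ {0, 1}) = 25/39.
Σ S·P over the event = 3·(2/39) + 3·(4/39) + 4·(3/39) + 4·(3/39) + 6·(2/39) + 6·(4/39) + 9·(4/39) + 9·(3/39) = 47/13.
E[S | T ∈ {0, 1}] = (47/13) / (25/39) = 141/25.

141/25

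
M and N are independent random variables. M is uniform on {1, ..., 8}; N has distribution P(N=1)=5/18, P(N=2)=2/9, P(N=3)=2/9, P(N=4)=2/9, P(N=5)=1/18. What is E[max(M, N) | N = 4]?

21/4

P(N = 4) = 2/9.
Summing max(M,N)·P(x,y) over outcomes with N = 4 gives 7/6.
E[max(M, N) | N = 4] = (7/6) / (2/9) = 21/4.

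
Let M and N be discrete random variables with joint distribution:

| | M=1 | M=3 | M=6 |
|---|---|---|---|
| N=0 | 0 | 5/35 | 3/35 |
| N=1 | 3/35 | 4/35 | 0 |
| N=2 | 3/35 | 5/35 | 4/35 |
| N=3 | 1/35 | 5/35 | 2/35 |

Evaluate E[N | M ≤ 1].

P(M ≤ 1) = 1/5.
Σ N·P over the event = 1·(3/35) + 2·(3/35) + 3·(1/35) = 12/35.
E[N | M ≤ 1] = (12/35) / (1/5) = 12/7.

12/7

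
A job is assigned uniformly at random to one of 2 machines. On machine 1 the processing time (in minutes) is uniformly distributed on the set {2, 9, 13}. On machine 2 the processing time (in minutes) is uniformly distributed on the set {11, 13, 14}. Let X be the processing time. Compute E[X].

E[X | machine 1] = (2+9+13)/3 = 8.
E[X | machine 2] = (11+13+14)/3 = 38/3.
By the law of total expectation,
E[X] = (1/2)·(8) + (1/2)·(38/3) = 31/3.

31/3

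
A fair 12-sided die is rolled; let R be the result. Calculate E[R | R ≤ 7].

4

Given R ≤ 7, R is equally likely to be any of {1, 2, 3, 4, 5, 6, 7}.
E[R | R ≤ 7] = (1 + 2 + 3 + 4 + 5 + 6 + 7) / 7 = 4.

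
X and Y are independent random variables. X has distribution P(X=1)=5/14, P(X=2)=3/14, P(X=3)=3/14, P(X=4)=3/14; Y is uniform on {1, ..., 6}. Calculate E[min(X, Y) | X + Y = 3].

P(X + Y = 3) = 2/21.
Summing min(X,Y)·P(x,y) over outcomes with X + Y = 3 gives 2/21.
E[min(X, Y) | X + Y = 3] = (2/21) / (2/21) = 1.

1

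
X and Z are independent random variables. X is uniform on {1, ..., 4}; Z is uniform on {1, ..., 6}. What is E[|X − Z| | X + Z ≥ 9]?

2

P(X + Z ≥ 9) = 1/8.
Summing |X−Z|·P(x,y) over outcomes with X + Z ≥ 9 gives 1/4.
E[|X − Z| | X + Z ≥ 9] = (1/4) / (1/8) = 2.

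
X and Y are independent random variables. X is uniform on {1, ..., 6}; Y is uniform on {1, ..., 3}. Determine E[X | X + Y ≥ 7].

P(X + Y ≥ 7) = 1/3.
Summing X·P(x,y) over outcomes with X + Y ≥ 7 gives 16/9.
E[X | X + Y ≥ 7] = (16/9) / (1/3) = 16/3.

16/3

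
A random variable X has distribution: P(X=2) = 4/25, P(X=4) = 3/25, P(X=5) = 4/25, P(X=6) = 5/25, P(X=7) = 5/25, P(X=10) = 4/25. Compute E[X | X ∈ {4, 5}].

P(X ∈ {4, 5}) = 7/25.
Σ over the event: 4·3/25 + 5·4/25 = 32/25.
E[X | X ∈ {4, 5}] = (32/25) / (7/25) = 32/7.

32/7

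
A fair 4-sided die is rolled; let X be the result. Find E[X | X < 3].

Given X < 3, X is equally likely to be any of {1, 2}.
E[X | X < 3] = (1 + 2) / 2 = 3/2.

3/2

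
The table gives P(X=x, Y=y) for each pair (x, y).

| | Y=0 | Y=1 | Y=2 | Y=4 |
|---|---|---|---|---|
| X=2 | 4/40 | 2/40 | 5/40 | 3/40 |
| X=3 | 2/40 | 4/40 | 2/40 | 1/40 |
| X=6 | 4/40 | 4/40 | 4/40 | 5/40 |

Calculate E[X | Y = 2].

40/11

P(Y = 2) = 11/40.
Σ X·P over the event = 2·(5/40) + 3·(2/40) + 6·(4/40) = 1.
E[X | Y = 2] = (1) / (11/40) = 40/11.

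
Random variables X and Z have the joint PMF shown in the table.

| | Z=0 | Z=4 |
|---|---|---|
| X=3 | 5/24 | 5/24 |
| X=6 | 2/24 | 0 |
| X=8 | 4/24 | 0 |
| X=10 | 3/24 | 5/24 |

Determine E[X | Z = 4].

13/2

P(Z = 4) = 5/12.
Σ X·P over the event = 3·(5/24) + 10·(5/24) = 65/24.
E[X | Z = 4] = (65/24) / (5/12) = 13/2.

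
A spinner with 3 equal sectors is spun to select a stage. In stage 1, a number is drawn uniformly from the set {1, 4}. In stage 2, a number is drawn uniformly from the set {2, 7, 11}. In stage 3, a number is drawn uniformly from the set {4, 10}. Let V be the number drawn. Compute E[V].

97/18

E[V | stage 1] = (1+4)/2 = 5/2.
E[V | stage 2] = (2+7+11)/3 = 20/3.
E[V | stage 3] = (4+10)/2 = 7.
By the law of total expectation,
E[V] = (1/3)·(5/2) + (1/3)·(20/3) + (1/3)·(7) = 97/18.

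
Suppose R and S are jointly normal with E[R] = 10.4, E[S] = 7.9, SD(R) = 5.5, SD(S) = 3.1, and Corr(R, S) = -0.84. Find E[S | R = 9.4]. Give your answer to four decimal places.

8.3735

E[S | R=x] = μ_S + ρ(σ_S/σ_R)(x − μ_R) for jointly normal variables.
E[S | R=9.4] = 7.9 + (-0.84)·(3.1/5.5)·(9.4 − (10.4)) = 7.9 + (-0.47345)·(-1) = 8.3735.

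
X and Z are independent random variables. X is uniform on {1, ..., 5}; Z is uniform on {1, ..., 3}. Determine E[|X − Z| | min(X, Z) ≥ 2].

5/4

Outcomes with min(X, Z) ≥ 2: (2,2), (2,3), (3,2), (3,3), (4,2), (4,3), (5,2), (5,3), each with probability 1/15.
E[|X − Z| | min(X, Z) ≥ 2] = (0 + 1 + 1 + 0 + 2 + 1 + 3 + 2) / 8 = 5/4.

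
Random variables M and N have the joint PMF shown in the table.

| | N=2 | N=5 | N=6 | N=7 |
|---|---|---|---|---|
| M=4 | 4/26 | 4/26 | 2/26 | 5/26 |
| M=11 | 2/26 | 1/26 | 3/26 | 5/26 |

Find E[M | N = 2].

P(N = 2) = 3/13.
Σ M·P over the event = 4·(4/26) + 11·(2/26) = 19/13.
E[M | N = 2] = (19/13) / (3/13) = 19/3.

19/3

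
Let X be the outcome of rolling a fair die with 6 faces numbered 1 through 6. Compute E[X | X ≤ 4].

5/2

Given X ≤ 4, X is equally likely to be any of {1, 2, 3, 4}.
E[X | X ≤ 4] = (1 + 2 + 3 + 4) / 4 = 5/2.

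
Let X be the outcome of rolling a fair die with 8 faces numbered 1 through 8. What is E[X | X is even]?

5

Given X is even, X is equally likely to be any of {2, 4, 6, 8}.
E[X | X is even] = (2 + 4 + 6 + 8) / 4 = 5.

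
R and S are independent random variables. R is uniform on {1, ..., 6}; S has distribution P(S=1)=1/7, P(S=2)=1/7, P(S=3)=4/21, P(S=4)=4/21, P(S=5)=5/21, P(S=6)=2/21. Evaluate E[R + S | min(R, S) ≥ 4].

108/11

P(min(R, S) ≥ 4) = 11/42.
Summing (R+S)·P(x,y) over outcomes with min(R, S) ≥ 4 gives 18/7.
E[R + S | min(R, S) ≥ 4] = (18/7) / (11/42) = 108/11.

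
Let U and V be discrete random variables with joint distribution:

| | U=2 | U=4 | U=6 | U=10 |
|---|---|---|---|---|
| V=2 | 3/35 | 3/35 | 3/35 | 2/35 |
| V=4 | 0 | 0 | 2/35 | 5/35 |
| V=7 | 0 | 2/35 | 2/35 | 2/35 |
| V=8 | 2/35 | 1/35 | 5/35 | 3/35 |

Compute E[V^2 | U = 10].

P(U = 10) = 12/35.
Summing V^2·P(U=x,V=y) over the conditioning event gives 54/5.
E[V^2 | U = 10] = (54/5) / (12/35) = 63/2.

63/2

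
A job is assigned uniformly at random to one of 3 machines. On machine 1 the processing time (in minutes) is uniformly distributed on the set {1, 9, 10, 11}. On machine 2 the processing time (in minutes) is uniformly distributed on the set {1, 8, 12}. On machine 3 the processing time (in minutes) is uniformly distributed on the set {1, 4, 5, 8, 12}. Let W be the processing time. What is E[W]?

83/12

E[W | machine 1] = (1+9+10+11)/4 = 31/4.
E[W | machine 2] = (1+8+12)/3 = 7.
E[W | machine 3] = (1+4+5+8+12)/5 = 6.
By the law of total expectation,
E[W] = (1/3)·(31/4) + (1/3)·(7) + (1/3)·(6) = 83/12.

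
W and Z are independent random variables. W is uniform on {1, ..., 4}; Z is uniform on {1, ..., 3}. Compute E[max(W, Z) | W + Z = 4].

Outcomes with W + Z = 4: (1,3), (2,2), (3,1), each with probability 1/12.
E[max(W, Z) | W + Z = 4] = (3 + 2 + 3) / 3 = 8/3.

8/3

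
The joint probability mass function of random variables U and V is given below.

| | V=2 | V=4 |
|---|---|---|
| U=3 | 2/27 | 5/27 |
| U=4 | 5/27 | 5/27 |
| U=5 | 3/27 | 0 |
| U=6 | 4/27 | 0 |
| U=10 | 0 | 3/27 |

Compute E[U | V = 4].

P(V = 4) = 13/27.
Σ U·P over the event = 3·(5/27) + 4·(5/27) + 10·(3/27) = 65/27.
E[U | V = 4] = (65/27) / (13/27) = 5.

5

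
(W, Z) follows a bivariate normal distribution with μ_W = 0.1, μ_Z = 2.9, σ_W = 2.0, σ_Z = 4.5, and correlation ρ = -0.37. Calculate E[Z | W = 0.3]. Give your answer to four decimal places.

The regression of Z on W has slope ρ·σ_Z/σ_W and passes through (μ_W, μ_Z).
E[Z | W=0.3] = 2.9 + (-0.37)·(4.5/2.0)·(0.3 − (0.1)) = 2.9 + (-0.8325)·(0.2) = 2.7335.

2.7335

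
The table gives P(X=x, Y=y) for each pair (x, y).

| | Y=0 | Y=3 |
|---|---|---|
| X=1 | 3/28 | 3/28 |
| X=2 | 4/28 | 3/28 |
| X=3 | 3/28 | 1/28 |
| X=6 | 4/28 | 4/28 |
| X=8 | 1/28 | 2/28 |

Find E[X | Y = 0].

52/15

P(Y = 0) = 15/28.
Σ X·P over the event = 1·(3/28) + 2·(4/28) + 3·(3/28) + 6·(4/28) + 8·(1/28) = 13/7.
E[X | Y = 0] = (13/7) / (15/28) = 52/15.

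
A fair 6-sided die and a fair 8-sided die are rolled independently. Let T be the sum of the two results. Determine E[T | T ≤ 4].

P(T ≤ 4) = 1/8.
Σ over the event: 2·1/48 + 3·1/24 + 4·1/16 = 5/12.
E[T | T ≤ 4] = (5/12) / (1/8) = 10/3.

10/3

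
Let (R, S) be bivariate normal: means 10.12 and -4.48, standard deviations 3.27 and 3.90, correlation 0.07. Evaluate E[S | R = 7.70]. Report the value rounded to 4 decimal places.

-4.6820

E[S | R=x] = μ_S + ρ(σ_S/σ_R)(x − μ_R) for jointly normal variables.
E[S | R=7.70] = -4.48 + (0.07)·(3.90/3.27)·(7.70 − (10.12)) = -4.48 + (0.083486)·(-2.42) = -4.6820.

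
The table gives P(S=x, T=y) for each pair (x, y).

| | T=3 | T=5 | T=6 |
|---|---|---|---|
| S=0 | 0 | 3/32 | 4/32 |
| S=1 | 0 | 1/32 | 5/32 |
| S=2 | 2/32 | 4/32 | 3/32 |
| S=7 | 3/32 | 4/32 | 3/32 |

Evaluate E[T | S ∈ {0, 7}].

P(S ∈ {0, 7}) = 17/32.
Σ T·P over the event = 5·(3/32) + 6·(4/32) + 3·(3/32) + 5·(4/32) + 6·(3/32) = 43/16.
E[T | S ∈ {0, 7}] = (43/16) / (17/32) = 86/17.

86/17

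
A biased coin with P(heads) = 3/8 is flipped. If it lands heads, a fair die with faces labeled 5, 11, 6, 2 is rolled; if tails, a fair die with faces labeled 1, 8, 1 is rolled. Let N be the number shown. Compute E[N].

E[N | heads] = (5+11+6+2)/4 = 6.
E[N | tails] = (1+8+1)/3 = 10/3.
E[N] = (3/8)·(6) + (5/8)·(10/3) = 13/3.

13/3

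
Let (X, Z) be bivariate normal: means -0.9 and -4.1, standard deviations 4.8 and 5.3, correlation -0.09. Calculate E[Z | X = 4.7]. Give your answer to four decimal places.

The regression of Z on X has slope ρ·σ_Z/σ_X and passes through (μ_X, μ_Z).
E[Z | X=4.7] = -4.1 + (-0.09)·(5.3/4.8)·(4.7 − (-0.9)) = -4.1 + (-0.099375)·(5.6) = -4.6565.

-4.6565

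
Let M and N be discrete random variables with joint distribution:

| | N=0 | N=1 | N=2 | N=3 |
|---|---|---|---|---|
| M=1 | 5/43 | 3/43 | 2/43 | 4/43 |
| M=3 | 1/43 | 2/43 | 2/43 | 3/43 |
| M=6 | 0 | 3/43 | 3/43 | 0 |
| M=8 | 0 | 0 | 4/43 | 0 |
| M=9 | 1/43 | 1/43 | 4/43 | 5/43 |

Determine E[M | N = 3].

P(N = 3) = 12/43.
Summing M·P(M=x,N=y) over the conditioning event gives 58/43.
E[M | N = 3] = (58/43) / (12/43) = 29/6.

29/6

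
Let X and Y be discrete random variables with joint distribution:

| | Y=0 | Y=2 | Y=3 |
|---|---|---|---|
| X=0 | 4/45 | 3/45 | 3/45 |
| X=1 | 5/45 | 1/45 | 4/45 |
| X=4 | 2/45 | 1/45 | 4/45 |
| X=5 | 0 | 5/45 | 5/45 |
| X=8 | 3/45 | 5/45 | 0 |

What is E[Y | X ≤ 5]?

68/37

P(X ≤ 5) = 37/45.
Summing Y·P(X=x,Y=y) over the conditioning event gives 68/45.
E[Y | X ≤ 5] = (68/45) / (37/45) = 68/37.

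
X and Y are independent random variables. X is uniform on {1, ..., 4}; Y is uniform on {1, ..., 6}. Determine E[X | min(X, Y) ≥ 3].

7/2

P(min(X, Y) ≥ 3) = 1/3.
Summing X·P(x,y) over outcomes with min(X, Y) ≥ 3 gives 7/6.
E[X | min(X, Y) ≥ 3] = (7/6) / (1/3) = 7/2.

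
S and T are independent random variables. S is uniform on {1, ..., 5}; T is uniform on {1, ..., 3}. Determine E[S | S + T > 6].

14/3

Outcomes with S + T > 6: (4,3), (5,2), (5,3), each with probability 1/15.
E[S | S + T > 6] = (4 + 5 + 5) / 3 = 14/3.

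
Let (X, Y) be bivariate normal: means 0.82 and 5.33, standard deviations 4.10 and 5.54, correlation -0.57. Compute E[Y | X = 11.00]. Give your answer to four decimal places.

For a bivariate normal, E[Y | X=x] = μ_Y + ρ·(σ_Y/σ_X)·(x − μ_X).
E[Y | X=11.00] = 5.33 + (-0.57)·(5.54/4.10)·(11.00 − (0.82)) = 5.33 + (-0.7702)·(10.18) = -2.5106.

-2.5106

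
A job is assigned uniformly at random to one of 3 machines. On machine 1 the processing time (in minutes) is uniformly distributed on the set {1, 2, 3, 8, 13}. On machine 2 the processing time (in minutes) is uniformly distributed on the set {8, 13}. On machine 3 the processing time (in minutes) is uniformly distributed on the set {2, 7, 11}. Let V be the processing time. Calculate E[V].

677/90

E[V | machine 1] = (1+2+3+8+13)/5 = 27/5.
E[V | machine 2] = (8+13)/2 = 21/2.
E[V | machine 3] = (2+7+11)/3 = 20/3.
E[V] = (1/3)·(27/5) + (1/3)·(21/2) + (1/3)·(20/3) = 677/90.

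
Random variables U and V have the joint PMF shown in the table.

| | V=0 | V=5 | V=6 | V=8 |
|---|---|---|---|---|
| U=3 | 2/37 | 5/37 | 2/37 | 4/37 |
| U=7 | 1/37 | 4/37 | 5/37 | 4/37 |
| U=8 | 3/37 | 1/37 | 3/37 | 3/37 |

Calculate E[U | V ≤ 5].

P(V ≤ 5) = 16/37.
Σ U·P over the event = 3·(2/37) + 3·(5/37) + 7·(1/37) + 7·(4/37) + 8·(3/37) + 8·(1/37) = 88/37.
E[U | V ≤ 5] = (88/37) / (16/37) = 11/2.

11/2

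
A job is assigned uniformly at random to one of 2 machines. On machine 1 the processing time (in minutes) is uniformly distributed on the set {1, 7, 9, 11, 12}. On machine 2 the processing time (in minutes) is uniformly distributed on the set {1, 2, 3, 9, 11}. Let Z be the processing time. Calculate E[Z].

33/5

E[Z | machine 1] = (1+7+9+11+12)/5 = 8.
E[Z | machine 2] = (1+2+3+9+11)/5 = 26/5.
By the law of total expectation,
E[Z] = (1/2)·(8) + (1/2)·(26/5) = 33/5.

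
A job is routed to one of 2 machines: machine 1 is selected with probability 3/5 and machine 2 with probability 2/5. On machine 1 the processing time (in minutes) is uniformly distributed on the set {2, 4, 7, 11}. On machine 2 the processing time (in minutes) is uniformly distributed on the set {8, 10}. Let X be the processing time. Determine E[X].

36/5

E[X | machine 1] = (2+4+7+11)/4 = 6.
E[X | machine 2] = (8+10)/2 = 9.
E[X] = (3/5)·(6) + (2/5)·(9) = 36/5.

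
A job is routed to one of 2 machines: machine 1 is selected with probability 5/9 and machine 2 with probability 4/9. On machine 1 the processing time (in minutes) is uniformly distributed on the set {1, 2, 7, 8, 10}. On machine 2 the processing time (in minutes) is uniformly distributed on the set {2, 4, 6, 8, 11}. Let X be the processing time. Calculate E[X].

E[X | machine 1] = (1+2+7+8+10)/5 = 28/5.
E[X | machine 2] = (2+4+6+8+11)/5 = 31/5.
E[X] = (5/9)·(28/5) + (4/9)·(31/5) = 88/15.

88/15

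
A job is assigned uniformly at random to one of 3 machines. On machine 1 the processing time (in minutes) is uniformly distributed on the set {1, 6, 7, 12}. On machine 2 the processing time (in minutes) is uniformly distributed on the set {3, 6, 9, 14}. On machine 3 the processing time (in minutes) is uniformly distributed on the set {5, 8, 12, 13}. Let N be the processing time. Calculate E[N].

8

E[N | machine 1] = (1+6+7+12)/4 = 13/2.
E[N | machine 2] = (3+6+9+14)/4 = 8.
E[N | machine 3] = (5+8+12+13)/4 = 19/2.
By the law of total expectation,
E[N] = (1/3)·(13/2) + (1/3)·(8) + (1/3)·(19/2) = 8.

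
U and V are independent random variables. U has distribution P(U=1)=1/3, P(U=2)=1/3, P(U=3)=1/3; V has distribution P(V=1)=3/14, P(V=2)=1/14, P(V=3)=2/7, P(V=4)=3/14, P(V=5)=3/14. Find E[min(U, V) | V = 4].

2

P(V = 4) = 3/14.
Summing min(U,V)·P(x,y) over outcomes with V = 4 gives 3/7.
E[min(U, V) | V = 4] = (3/7) / (3/14) = 2.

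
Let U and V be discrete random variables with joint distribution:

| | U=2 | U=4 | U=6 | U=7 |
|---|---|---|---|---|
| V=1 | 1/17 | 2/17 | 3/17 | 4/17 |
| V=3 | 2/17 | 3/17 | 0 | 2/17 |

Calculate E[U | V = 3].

P(V = 3) = 7/17.
Σ U·P over the event = 2·(2/17) + 4·(3/17) + 7·(2/17) = 30/17.
E[U | V = 3] = (30/17) / (7/17) = 30/7.

30/7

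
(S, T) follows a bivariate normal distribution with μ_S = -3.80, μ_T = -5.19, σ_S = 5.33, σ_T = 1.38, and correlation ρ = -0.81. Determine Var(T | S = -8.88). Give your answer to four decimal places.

Var(T | S=x) = (1 − ρ²)·σ_T².
Var(T | S=-8.88) = (1.38)²·(1 − (-0.81)²) = 1.9044·0.3439 = 0.6549.

0.6549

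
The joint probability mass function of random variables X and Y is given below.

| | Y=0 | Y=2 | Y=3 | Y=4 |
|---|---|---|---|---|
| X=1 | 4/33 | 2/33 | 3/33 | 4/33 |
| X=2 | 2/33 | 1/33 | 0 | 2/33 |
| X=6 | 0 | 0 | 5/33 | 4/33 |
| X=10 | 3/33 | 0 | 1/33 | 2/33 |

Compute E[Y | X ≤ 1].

P(X ≤ 1) = 13/33.
Σ Y·P over the event = 0·(4/33) + 2·(2/33) + 3·(3/33) + 4·(4/33) = 29/33.
E[Y | X ≤ 1] = (29/33) / (13/33) = 29/13.

29/13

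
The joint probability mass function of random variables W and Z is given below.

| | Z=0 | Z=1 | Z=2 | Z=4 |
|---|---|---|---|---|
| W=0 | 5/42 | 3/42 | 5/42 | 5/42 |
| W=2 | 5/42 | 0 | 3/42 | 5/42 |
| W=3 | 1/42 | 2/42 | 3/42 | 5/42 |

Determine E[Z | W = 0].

11/6

P(W = 0) = 3/7.
Summing Z·P(W=x,Z=y) over the conditioning event gives 11/14.
E[Z | W = 0] = (11/14) / (3/7) = 11/6.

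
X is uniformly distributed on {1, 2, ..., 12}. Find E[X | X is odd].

Given X is odd, X is equally likely to be any of {1, 3, 5, 7, 9, 11}.
E[X | X is odd] = (1 + 3 + 5 + 7 + 9 + 11) / 6 = 6.

6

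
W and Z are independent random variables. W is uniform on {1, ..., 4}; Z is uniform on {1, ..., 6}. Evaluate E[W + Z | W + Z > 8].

28/3

Outcomes with W + Z > 8: (3,6), (4,5), (4,6), each with probability 1/24.
E[W + Z | W + Z > 8] = (9 + 9 + 10) / 3 = 28/3.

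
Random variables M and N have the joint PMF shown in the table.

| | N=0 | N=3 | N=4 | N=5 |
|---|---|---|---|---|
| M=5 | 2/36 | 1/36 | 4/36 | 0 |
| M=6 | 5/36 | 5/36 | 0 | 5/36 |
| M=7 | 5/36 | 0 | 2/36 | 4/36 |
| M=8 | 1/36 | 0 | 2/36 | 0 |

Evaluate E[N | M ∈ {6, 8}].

8/3

P(M ∈ {6, 8}) = 1/2.
Σ N·P over the event = 0·(5/36) + 3·(5/36) + 5·(5/36) + 0·(1/36) + 4·(2/36) = 4/3.
E[N | M ∈ {6, 8}] = (4/3) / (1/2) = 8/3.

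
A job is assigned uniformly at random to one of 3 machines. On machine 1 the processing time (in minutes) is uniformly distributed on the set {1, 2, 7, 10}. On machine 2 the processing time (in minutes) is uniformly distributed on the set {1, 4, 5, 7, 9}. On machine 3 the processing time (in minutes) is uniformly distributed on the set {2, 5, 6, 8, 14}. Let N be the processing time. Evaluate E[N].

E[N | machine 1] = (1+2+7+10)/4 = 5.
E[N | machine 2] = (1+4+5+7+9)/5 = 26/5.
E[N | machine 3] = (2+5+6+8+14)/5 = 7.
E[N] = (1/3)·(5) + (1/3)·(26/5) + (1/3)·(7) = 86/15.

86/15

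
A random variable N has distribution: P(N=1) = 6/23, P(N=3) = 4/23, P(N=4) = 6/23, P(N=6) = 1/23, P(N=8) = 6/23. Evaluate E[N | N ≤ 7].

48/17

P(N ≤ 7) = 17/23.
Σ over the event: 1·6/23 + 3·4/23 + 4·6/23 + 6·1/23 = 48/23.
E[N | N ≤ 7] = (48/23) / (17/23) = 48/17.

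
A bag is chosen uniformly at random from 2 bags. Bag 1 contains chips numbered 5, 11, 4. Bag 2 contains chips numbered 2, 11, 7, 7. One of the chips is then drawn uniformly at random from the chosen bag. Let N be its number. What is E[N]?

E[N | bag 1] = (5+11+4)/3 = 20/3.
E[N | bag 2] = (2+11+7+7)/4 = 27/4.
E[N] = (1/2)·(20/3) + (1/2)·(27/4) = 161/24.

161/24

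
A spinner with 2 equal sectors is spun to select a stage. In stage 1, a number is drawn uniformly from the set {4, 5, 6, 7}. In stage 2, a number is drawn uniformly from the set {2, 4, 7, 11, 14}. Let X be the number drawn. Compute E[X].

131/20

E[X | stage 1] = (4+5+6+7)/4 = 11/2.
E[X | stage 2] = (2+4+7+11+14)/5 = 38/5.
E[X] = (1/2)·(11/2) + (1/2)·(38/5) = 131/20.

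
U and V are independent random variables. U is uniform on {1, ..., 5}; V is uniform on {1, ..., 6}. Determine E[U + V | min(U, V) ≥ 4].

19/2

P(min(U, V) ≥ 4) = 1/5.
Summing (U+V)·P(x,y) over outcomes with min(U, V) ≥ 4 gives 19/10.
E[U + V | min(U, V) ≥ 4] = (19/10) / (1/5) = 19/2.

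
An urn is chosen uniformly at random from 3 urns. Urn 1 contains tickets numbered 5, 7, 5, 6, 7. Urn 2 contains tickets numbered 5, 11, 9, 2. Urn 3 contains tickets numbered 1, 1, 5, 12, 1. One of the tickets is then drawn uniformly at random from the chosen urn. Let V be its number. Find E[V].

67/12

E[V | urn 1] = (5+7+5+6+7)/5 = 6.
E[V | urn 2] = (5+11+9+2)/4 = 27/4.
E[V | urn 3] = (1+1+5+12+1)/5 = 4.
By the law of total expectation,
E[V] = (1/3)·(6) + (1/3)·(27/4) + (1/3)·(4) = 67/12.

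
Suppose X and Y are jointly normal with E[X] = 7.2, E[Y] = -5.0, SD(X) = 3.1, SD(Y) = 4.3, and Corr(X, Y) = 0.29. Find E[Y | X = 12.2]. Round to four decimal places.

For a bivariate normal, E[Y | X=x] = μ_Y + ρ·(σ_Y/σ_X)·(x − μ_X).
E[Y | X=12.2] = -5.0 + (0.29)·(4.3/3.1)·(12.2 − (7.2)) = -5.0 + (0.40226)·(5) = -2.9887.

-2.9887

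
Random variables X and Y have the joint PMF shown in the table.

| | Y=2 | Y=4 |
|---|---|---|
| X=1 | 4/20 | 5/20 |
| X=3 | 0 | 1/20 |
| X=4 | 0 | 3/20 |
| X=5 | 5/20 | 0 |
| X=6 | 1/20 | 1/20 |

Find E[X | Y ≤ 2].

7/2

P(Y ≤ 2) = 1/2.
Σ X·P over the event = 1·(4/20) + 5·(5/20) + 6·(1/20) = 7/4.
E[X | Y ≤ 2] = (7/4) / (1/2) = 7/2.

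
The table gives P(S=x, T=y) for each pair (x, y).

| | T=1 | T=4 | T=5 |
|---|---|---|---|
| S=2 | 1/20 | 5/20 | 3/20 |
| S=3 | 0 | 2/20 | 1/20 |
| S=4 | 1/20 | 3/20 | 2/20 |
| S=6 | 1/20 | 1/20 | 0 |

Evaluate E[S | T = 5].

P(T = 5) = 3/10.
Σ S·P over the event = 2·(3/20) + 3·(1/20) + 4·(2/20) = 17/20.
E[S | T = 5] = (17/20) / (3/10) = 17/6.

17/6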